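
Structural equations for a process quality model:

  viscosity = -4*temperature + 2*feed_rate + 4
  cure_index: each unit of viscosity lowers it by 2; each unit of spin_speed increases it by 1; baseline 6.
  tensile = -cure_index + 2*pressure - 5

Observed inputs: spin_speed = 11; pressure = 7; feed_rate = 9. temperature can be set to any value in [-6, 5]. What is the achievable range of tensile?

-4 to 84

Substituting into the viscosity equation gives viscosity = -4*temperature + 22.
Substituting into the cure_index equation gives cure_index = 8*temperature - 27.
tensile becomes -8*temperature + 36.
Linear in temperature, so extremes are at the endpoints: temperature = -6 gives tensile = 84; temperature = 5 gives tensile = -4.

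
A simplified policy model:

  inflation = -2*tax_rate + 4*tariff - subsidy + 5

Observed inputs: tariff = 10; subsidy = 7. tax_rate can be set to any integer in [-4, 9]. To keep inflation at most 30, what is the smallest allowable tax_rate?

tax_rate = 4

Substituting into the inflation equation gives inflation = -2*tax_rate + 38.
Require -2*tax_rate + 38 ≤ 30, so tax_rate ≥ 4.
The smallest integer in [-4, 9] satisfying this is 4.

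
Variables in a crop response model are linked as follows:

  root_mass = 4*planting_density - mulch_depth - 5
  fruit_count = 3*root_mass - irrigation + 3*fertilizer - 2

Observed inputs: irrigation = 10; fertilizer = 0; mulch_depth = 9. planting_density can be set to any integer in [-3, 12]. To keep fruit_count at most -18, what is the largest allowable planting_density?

planting_density = 3

Substituting into the root_mass equation gives root_mass = 4*planting_density - 14.
Substituting into the fruit_count equation gives fruit_count = 12*planting_density - 54.
Require 12*planting_density - 54 ≤ -18, so planting_density ≤ 3.
The largest integer in [-3, 12] satisfying this is 3.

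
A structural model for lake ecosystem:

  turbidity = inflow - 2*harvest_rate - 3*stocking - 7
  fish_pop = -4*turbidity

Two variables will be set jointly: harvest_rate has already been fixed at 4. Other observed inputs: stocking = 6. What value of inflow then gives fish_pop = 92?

inflow = 10

With harvest_rate held at 4:
Substituting into the turbidity equation gives turbidity = inflow - 33.
Substituting into the fish_pop equation gives fish_pop = -4*inflow + 132.
Solve -4*inflow + 132 = 92: inflow = (92 - 132) / -4 = 10.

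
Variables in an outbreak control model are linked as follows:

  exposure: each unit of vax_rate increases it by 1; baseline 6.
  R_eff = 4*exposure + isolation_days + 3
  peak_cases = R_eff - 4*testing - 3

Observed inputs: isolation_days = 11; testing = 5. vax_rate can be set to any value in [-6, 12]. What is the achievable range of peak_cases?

-9 to 63

Substituting into the R_eff equation gives R_eff = 4*vax_rate + 38.
So peak_cases = 4*vax_rate + 15.
Linear in vax_rate, so extremes are at the endpoints: vax_rate = -6 gives peak_cases = -9; vax_rate = 12 gives peak_cases = 63.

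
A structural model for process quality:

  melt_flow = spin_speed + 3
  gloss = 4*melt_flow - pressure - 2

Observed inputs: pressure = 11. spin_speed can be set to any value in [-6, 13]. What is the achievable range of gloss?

Substituting into the gloss equation gives gloss = 4*spin_speed - 1.
Linear in spin_speed, so extremes are at the endpoints: spin_speed = -6 gives gloss = -25; spin_speed = 13 gives gloss = 51.

-25 to 51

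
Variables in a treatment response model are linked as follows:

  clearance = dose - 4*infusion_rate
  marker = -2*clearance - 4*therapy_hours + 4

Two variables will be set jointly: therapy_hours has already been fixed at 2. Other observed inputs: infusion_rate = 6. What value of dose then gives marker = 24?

With therapy_hours held at 2:
Substituting into the clearance equation gives clearance = dose - 24.
marker becomes -2*dose + 44.
Solve -2*dose + 44 = 24: dose = (24 - 44) / -2 = 10.

dose = 10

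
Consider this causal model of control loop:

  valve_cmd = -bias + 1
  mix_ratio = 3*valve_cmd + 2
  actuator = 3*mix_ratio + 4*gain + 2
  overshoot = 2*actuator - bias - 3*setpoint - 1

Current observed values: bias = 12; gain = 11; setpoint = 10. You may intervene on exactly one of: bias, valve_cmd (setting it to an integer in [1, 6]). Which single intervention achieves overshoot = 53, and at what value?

set bias = 2

Intervening on bias: with other inputs at their observed values, overshoot = -19*bias + 91. Solving for 53 gives bias = 2, within [1, 6].
Intervening on valve_cmd: overshoot = 18*valve_cmd + 61. Reaching 53 requires valve_cmd = -4/9, not an integer.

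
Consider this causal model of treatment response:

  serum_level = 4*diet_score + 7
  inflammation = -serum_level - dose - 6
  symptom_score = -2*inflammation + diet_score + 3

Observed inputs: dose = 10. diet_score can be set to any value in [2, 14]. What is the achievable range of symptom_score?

67 to 175

Substituting into the inflammation equation gives inflammation = -4*diet_score - 23.
Substituting into the symptom_score equation gives symptom_score = 9*diet_score + 49.
Linear in diet_score, so extremes are at the endpoints: diet_score = 2 gives symptom_score = 67; diet_score = 14 gives symptom_score = 175.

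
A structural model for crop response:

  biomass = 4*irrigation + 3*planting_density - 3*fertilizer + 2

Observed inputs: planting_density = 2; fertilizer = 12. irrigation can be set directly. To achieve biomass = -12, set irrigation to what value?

Substituting into the biomass equation gives biomass = 4*irrigation - 28.
Solve 4*irrigation - 28 = -12: irrigation = (-12 + 28) / 4 = 4.

irrigation = 4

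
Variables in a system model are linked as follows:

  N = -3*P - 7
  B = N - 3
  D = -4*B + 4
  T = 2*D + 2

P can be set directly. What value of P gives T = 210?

Substituting into the B equation gives B = -3*P - 10.
Substituting into the D equation gives D = 12*P + 44.
This gives T = 24*P + 90.
Solve 24*P + 90 = 210: P = (210 - 90) / 24 = 5.

P = 5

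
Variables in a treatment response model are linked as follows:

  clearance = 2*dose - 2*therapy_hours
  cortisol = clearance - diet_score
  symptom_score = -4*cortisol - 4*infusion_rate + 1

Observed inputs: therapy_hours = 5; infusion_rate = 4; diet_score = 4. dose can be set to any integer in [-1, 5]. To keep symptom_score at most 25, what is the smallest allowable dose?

Substituting into the clearance equation gives clearance = 2*dose - 10.
Substituting into the cortisol equation gives cortisol = 2*dose - 14.
Substituting into the symptom_score equation gives symptom_score = -8*dose + 41.
Require -8*dose + 41 ≤ 25, so dose ≥ 2.
The smallest integer in [-1, 5] satisfying this is 2.

dose = 2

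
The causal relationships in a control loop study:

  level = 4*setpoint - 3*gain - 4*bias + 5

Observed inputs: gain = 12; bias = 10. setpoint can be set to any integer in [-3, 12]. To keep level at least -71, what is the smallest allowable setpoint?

setpoint = 0

Substituting into the level equation gives level = 4*setpoint - 71.
Require 4*setpoint - 71 ≥ -71, so setpoint ≥ 0.
The smallest integer in [-3, 12] satisfying this is 0.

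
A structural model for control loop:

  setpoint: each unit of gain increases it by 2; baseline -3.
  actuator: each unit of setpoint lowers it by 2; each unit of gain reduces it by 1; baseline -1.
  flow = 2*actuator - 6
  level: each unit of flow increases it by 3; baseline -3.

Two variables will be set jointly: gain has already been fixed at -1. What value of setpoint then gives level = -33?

setpoint = 1

With gain held at -1:
Intervening on setpoint fixes its value directly, overriding its dependence on gain.
Substituting into the actuator equation gives actuator = -2*setpoint.
This gives flow = -4*setpoint - 6.
Substituting into the level equation gives level = -12*setpoint - 21.
Solve -12*setpoint - 21 = -33: setpoint = (-33 + 21) / -12 = 1.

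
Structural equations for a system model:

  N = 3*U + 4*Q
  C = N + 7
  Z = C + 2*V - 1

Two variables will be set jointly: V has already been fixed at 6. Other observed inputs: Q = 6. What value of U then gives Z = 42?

With V held at 6:
Substituting into the N equation gives N = 3*U + 24.
This gives C = 3*U + 31.
So Z = 3*U + 42.
Solve 3*U + 42 = 42: U = (42 - 42) / 3 = 0.

U = 0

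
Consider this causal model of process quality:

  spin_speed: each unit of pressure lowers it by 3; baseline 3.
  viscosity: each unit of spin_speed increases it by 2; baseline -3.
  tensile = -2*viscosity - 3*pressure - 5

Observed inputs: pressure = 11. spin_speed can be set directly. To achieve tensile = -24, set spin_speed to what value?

Intervening on spin_speed fixes its value directly, overriding its dependence on pressure.
Substituting into the tensile equation gives tensile = -4*spin_speed - 32.
Solve -4*spin_speed - 32 = -24: spin_speed = (-24 + 32) / -4 = -2.

spin_speed = -2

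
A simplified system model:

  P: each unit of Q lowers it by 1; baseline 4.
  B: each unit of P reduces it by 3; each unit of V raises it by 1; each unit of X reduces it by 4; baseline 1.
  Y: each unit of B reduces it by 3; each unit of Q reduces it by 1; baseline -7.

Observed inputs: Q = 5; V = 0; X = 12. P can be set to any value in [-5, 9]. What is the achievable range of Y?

84 to 210

Intervening on P fixes its value directly, overriding its dependence on Q.
Substituting into the B equation gives B = -3*P - 47.
Substituting into the Y equation gives Y = 9*P + 129.
Linear in P, so extremes are at the endpoints: P = -5 gives Y = 84; P = 9 gives Y = 210.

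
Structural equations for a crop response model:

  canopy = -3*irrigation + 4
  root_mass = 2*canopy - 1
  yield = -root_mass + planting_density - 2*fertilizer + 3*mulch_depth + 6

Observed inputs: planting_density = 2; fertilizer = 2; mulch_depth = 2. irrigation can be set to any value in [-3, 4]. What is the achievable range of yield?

Substituting into the root_mass equation gives root_mass = -6*irrigation + 7.
Substituting into the yield equation gives yield = 6*irrigation + 3.
Linear in irrigation, so extremes are at the endpoints: irrigation = -3 gives yield = -15; irrigation = 4 gives yield = 27.

-15 to 27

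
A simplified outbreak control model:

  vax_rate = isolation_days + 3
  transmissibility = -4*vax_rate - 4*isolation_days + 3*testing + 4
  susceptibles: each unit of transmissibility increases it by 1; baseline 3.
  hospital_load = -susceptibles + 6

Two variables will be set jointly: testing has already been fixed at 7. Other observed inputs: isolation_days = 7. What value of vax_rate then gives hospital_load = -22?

vax_rate = -7

With testing held at 7:
Intervening on vax_rate fixes its value directly, overriding its dependence on isolation_days.
Substituting into the transmissibility equation gives transmissibility = -4*vax_rate - 3.
Substituting into the susceptibles equation gives susceptibles = -4*vax_rate.
So hospital_load = 4*vax_rate + 6.
Solve 4*vax_rate + 6 = -22: vax_rate = (-22 - 6) / 4 = -7.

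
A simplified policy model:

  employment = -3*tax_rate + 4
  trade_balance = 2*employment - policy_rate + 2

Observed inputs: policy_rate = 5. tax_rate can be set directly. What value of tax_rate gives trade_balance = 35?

tax_rate = -5

Substituting into the trade_balance equation gives trade_balance = -6*tax_rate + 5.
Solve -6*tax_rate + 5 = 35: tax_rate = (35 - 5) / -6 = -5.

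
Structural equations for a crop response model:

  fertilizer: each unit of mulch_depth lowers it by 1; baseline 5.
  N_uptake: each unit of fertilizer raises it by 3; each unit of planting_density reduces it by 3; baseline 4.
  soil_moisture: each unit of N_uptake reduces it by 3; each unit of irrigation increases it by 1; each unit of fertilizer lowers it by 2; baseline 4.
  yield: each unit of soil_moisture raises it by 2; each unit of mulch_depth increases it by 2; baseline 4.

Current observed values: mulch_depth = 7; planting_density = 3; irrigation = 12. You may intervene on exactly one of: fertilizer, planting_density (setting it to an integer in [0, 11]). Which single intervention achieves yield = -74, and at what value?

Intervening on fertilizer: with other inputs at their observed values, yield = -22*fertilizer + 80. Solving for -74 gives fertilizer = 7, within [0, 11].
Intervening on planting_density: yield = 18*planting_density + 70. Reaching -74 requires planting_density = -8, outside [0, 11].

set fertilizer = 7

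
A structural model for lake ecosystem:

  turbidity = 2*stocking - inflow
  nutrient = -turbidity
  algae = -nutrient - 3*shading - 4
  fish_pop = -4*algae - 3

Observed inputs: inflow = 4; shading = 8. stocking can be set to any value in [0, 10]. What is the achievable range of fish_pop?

Substituting into the turbidity equation gives turbidity = 2*stocking - 4.
Substituting into the nutrient equation gives nutrient = -2*stocking + 4.
Substituting into the algae equation gives algae = 2*stocking - 32.
Substituting into the fish_pop equation gives fish_pop = -8*stocking + 125.
Linear in stocking, so extremes are at the endpoints: stocking = 0 gives fish_pop = 125; stocking = 10 gives fish_pop = 45.

45 to 125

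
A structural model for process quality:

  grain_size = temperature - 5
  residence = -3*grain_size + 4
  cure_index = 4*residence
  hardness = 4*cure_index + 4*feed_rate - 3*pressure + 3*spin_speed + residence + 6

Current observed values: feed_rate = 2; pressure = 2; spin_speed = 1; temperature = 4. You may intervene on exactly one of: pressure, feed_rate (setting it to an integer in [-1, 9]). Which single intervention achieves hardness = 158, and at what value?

Intervening on pressure: hardness = -3*pressure + 136. Reaching 158 requires pressure = -22/3, not an integer.
Intervening on feed_rate: with other inputs at their observed values, hardness = 4*feed_rate + 122. Solving for 158 gives feed_rate = 9, within [-1, 9].

set feed_rate = 9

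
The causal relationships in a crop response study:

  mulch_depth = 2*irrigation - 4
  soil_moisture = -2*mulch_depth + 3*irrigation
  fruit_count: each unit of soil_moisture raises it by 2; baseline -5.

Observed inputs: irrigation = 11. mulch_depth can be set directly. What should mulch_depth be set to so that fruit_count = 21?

mulch_depth = 10

Intervening on mulch_depth fixes its value directly, overriding its dependence on irrigation.
Substituting into the soil_moisture equation gives soil_moisture = -2*mulch_depth + 33.
So fruit_count = -4*mulch_depth + 61.
Solve -4*mulch_depth + 61 = 21: mulch_depth = (21 - 61) / -4 = 10.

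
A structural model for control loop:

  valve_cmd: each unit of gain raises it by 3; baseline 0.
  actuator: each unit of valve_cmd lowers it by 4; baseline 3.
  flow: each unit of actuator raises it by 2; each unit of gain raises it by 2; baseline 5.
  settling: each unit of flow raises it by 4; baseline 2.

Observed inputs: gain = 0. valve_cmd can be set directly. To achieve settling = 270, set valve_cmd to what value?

Intervening on valve_cmd fixes its value directly, overriding its dependence on gain.
Substituting into the flow equation gives flow = -8*valve_cmd + 11.
Substituting into the settling equation gives settling = -32*valve_cmd + 46.
Solve -32*valve_cmd + 46 = 270: valve_cmd = (270 - 46) / -32 = -7.

valve_cmd = -7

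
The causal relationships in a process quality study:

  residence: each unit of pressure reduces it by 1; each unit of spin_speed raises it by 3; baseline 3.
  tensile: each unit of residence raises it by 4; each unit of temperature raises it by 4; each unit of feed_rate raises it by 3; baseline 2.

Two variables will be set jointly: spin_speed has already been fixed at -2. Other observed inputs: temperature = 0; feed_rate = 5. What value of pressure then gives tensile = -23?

pressure = 7

With spin_speed held at -2:
Substituting into the residence equation gives residence = -pressure - 3.
Substituting into the tensile equation gives tensile = -4*pressure + 5.
Solve -4*pressure + 5 = -23: pressure = (-23 - 5) / -4 = 7.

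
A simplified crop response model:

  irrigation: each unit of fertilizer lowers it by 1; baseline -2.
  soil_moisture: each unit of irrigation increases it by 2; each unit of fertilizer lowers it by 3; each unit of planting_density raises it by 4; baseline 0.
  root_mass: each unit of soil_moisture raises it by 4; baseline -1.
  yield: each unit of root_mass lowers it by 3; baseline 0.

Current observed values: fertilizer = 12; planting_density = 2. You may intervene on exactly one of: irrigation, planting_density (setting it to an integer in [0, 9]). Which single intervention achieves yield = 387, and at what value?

set planting_density = 8

Intervening on irrigation: yield = -24*irrigation + 339. Reaching 387 requires irrigation = -2, outside [0, 9].
Intervening on planting_density: with other inputs at their observed values, yield = -48*planting_density + 771. Solving for 387 gives planting_density = 8, within [0, 9].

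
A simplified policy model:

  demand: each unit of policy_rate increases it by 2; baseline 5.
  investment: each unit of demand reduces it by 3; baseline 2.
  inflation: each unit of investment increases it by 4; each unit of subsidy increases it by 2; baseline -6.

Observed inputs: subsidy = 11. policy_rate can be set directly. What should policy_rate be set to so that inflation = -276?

policy_rate = 10

Substituting into the investment equation gives investment = -6*policy_rate - 13.
Substituting into the inflation equation gives inflation = -24*policy_rate - 36.
Solve -24*policy_rate - 36 = -276: policy_rate = (-276 + 36) / -24 = 10.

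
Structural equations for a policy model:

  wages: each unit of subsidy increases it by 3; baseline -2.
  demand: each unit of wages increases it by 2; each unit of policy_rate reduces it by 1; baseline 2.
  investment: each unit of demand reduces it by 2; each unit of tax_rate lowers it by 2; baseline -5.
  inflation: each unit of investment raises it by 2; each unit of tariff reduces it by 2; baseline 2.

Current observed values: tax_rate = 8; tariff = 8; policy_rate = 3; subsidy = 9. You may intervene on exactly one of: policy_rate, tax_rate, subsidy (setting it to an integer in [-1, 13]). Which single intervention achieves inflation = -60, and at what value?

Intervening on policy_rate: inflation = 4*policy_rate - 264. Reaching -60 requires policy_rate = 51, outside [-1, 13].
Intervening on tax_rate: inflation = -4*tax_rate - 220. Reaching -60 requires tax_rate = -40, outside [-1, 13].
Intervening on subsidy: with other inputs at their observed values, inflation = -24*subsidy - 36. Solving for -60 gives subsidy = 1, within [-1, 13].

set subsidy = 1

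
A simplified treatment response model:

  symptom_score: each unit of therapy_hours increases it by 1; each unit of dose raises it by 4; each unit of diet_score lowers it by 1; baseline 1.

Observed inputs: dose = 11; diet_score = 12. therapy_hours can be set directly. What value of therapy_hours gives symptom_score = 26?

therapy_hours = -7

Substituting into the symptom_score equation gives symptom_score = therapy_hours + 33.
Solve therapy_hours + 33 = 26: therapy_hours = (26 - 33) / 1 = -7.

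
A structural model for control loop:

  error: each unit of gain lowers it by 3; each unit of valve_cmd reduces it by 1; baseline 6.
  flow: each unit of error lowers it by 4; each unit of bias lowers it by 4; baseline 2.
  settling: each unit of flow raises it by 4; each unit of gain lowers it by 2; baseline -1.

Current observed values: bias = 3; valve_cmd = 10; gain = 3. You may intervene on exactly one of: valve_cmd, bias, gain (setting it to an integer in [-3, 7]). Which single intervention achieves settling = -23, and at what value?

Intervening on valve_cmd: settling = 16*valve_cmd + 1. Reaching -23 requires valve_cmd = -3/2, not an integer.
Intervening on bias: settling = -16*bias + 209. Reaching -23 requires bias = 29/2, not an integer.
Intervening on gain: with other inputs at their observed values, settling = 46*gain + 23. Solving for -23 gives gain = -1, within [-3, 7].

set gain = -1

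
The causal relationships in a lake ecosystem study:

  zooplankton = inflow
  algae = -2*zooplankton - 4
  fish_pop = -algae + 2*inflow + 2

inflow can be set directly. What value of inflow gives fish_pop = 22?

Substituting into the algae equation gives algae = -2*inflow - 4.
Substituting into the fish_pop equation gives fish_pop = 4*inflow + 6.
Solve 4*inflow + 6 = 22: inflow = (22 - 6) / 4 = 4.

inflow = 4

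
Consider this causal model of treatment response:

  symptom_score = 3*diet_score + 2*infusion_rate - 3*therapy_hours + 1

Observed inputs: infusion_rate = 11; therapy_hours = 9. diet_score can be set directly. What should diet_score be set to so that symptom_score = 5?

diet_score = 3

Substituting into the symptom_score equation gives symptom_score = 3*diet_score - 4.
Solve 3*diet_score - 4 = 5: diet_score = (5 + 4) / 3 = 3.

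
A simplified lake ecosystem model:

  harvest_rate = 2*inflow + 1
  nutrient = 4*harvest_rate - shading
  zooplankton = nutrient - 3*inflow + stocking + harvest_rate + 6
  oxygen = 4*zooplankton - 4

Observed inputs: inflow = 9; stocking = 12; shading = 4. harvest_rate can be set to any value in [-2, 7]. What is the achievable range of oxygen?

Intervening on harvest_rate fixes its value directly, overriding its dependence on inflow.
Substituting into the nutrient equation gives nutrient = 4*harvest_rate - 4.
Substituting into the zooplankton equation gives zooplankton = 5*harvest_rate - 13.
oxygen becomes 20*harvest_rate - 56.
Linear in harvest_rate, so extremes are at the endpoints: harvest_rate = -2 gives oxygen = -96; harvest_rate = 7 gives oxygen = 84.

-96 to 84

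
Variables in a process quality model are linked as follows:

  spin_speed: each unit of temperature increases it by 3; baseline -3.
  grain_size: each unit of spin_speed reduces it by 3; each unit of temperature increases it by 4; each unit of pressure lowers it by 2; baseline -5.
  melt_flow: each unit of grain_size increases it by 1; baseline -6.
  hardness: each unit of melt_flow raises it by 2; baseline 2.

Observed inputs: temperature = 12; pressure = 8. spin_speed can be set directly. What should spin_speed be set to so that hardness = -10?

spin_speed = 9

Intervening on spin_speed fixes its value directly, overriding its dependence on temperature.
Substituting into the grain_size equation gives grain_size = -3*spin_speed + 27.
melt_flow becomes -3*spin_speed + 21.
Substituting into the hardness equation gives hardness = -6*spin_speed + 44.
Solve -6*spin_speed + 44 = -10: spin_speed = (-10 - 44) / -6 = 9.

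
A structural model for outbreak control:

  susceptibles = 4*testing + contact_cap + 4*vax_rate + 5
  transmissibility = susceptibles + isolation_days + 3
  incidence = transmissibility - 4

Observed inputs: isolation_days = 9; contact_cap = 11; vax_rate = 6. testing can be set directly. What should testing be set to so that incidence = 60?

testing = 3

Substituting into the susceptibles equation gives susceptibles = 4*testing + 40.
Substituting into the transmissibility equation gives transmissibility = 4*testing + 52.
Substituting into the incidence equation gives incidence = 4*testing + 48.
Solve 4*testing + 48 = 60: testing = (60 - 48) / 4 = 3.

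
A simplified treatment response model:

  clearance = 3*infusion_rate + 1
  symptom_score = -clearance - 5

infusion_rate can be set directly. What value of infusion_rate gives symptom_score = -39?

Substituting into the symptom_score equation gives symptom_score = -3*infusion_rate - 6.
Solve -3*infusion_rate - 6 = -39: infusion_rate = (-39 + 6) / -3 = 11.

infusion_rate = 11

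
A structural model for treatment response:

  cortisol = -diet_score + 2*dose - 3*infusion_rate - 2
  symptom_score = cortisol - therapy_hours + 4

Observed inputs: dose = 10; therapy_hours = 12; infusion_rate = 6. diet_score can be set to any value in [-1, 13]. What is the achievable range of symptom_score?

-21 to -7

Substituting into the cortisol equation gives cortisol = -diet_score.
Substituting into the symptom_score equation gives symptom_score = -diet_score - 8.
Linear in diet_score, so extremes are at the endpoints: diet_score = -1 gives symptom_score = -7; diet_score = 13 gives symptom_score = -21.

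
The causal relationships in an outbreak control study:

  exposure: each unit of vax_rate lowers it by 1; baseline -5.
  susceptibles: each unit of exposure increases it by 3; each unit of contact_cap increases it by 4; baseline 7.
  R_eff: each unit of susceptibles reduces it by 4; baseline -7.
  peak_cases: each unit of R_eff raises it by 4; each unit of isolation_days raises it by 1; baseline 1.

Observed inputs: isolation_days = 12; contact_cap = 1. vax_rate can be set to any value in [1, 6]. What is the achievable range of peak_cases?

97 to 337

Substituting into the susceptibles equation gives susceptibles = -3*vax_rate - 4.
Substituting into the R_eff equation gives R_eff = 12*vax_rate + 9.
peak_cases becomes 48*vax_rate + 49.
Linear in vax_rate, so extremes are at the endpoints: vax_rate = 1 gives peak_cases = 97; vax_rate = 6 gives peak_cases = 337.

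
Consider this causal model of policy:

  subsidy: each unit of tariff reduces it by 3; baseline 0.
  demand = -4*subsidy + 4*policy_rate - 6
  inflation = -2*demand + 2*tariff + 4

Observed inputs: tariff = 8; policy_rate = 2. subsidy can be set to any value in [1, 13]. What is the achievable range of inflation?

24 to 120

Intervening on subsidy fixes its value directly, overriding its dependence on tariff.
Substituting into the demand equation gives demand = -4*subsidy + 2.
inflation becomes 8*subsidy + 16.
Linear in subsidy, so extremes are at the endpoints: subsidy = 1 gives inflation = 24; subsidy = 13 gives inflation = 120.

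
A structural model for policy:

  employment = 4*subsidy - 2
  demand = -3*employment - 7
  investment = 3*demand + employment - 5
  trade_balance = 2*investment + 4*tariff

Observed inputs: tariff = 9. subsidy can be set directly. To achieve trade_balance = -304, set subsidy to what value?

Substituting into the demand equation gives demand = -12*subsidy - 1.
Substituting into the investment equation gives investment = -32*subsidy - 10.
Substituting into the trade_balance equation gives trade_balance = -64*subsidy + 16.
Solve -64*subsidy + 16 = -304: subsidy = (-304 - 16) / -64 = 5.

subsidy = 5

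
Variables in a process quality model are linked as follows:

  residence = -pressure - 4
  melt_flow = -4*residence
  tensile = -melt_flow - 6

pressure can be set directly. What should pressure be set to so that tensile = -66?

Substituting into the melt_flow equation gives melt_flow = 4*pressure + 16.
So tensile = -4*pressure - 22.
Solve -4*pressure - 22 = -66: pressure = (-66 + 22) / -4 = 11.

pressure = 11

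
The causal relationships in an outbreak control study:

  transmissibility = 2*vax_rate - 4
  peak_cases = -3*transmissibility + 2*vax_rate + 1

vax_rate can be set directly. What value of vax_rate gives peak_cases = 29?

vax_rate = -4

Substituting into the peak_cases equation gives peak_cases = -4*vax_rate + 13.
Solve -4*vax_rate + 13 = 29: vax_rate = (29 - 13) / -4 = -4.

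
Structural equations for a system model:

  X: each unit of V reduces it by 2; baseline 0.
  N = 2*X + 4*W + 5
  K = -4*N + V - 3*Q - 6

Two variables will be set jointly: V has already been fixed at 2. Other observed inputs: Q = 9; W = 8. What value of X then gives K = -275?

With V held at 2:
Intervening on X fixes its value directly, overriding its dependence on V.
Substituting into the N equation gives N = 2*X + 37.
Substituting into the K equation gives K = -8*X - 179.
Solve -8*X - 179 = -275: X = (-275 + 179) / -8 = 12.

X = 12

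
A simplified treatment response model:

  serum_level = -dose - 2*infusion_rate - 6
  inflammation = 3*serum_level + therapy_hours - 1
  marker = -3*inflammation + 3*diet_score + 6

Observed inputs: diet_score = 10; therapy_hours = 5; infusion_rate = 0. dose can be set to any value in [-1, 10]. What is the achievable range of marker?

69 to 168

Substituting into the serum_level equation gives serum_level = -dose - 6.
inflammation becomes -3*dose - 14.
Substituting into the marker equation gives marker = 9*dose + 78.
Linear in dose, so extremes are at the endpoints: dose = -1 gives marker = 69; dose = 10 gives marker = 168.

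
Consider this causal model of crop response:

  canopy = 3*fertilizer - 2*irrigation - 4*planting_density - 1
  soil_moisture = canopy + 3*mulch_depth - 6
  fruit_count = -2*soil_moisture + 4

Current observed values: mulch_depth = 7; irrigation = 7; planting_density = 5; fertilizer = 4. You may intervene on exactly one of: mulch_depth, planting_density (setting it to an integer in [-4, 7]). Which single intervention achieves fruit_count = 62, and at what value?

Intervening on mulch_depth: with other inputs at their observed values, fruit_count = -6*mulch_depth + 62. Solving for 62 gives mulch_depth = 0, within [-4, 7].
Intervening on planting_density: fruit_count = 8*planting_density - 20. Reaching 62 requires planting_density = 41/4, not an integer.

set mulch_depth = 0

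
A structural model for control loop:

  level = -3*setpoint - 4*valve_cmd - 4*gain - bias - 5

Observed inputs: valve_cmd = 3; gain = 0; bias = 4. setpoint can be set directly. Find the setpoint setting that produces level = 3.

Substituting into the level equation gives level = -3*setpoint - 21.
Solve -3*setpoint - 21 = 3: setpoint = (3 + 21) / -3 = -8.

setpoint = -8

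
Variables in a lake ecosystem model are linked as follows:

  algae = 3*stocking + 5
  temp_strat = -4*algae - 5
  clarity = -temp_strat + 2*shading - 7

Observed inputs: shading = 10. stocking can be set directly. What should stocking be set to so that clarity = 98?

Substituting into the temp_strat equation gives temp_strat = -12*stocking - 25.
Substituting into the clarity equation gives clarity = 12*stocking + 38.
Solve 12*stocking + 38 = 98: stocking = (98 - 38) / 12 = 5.

stocking = 5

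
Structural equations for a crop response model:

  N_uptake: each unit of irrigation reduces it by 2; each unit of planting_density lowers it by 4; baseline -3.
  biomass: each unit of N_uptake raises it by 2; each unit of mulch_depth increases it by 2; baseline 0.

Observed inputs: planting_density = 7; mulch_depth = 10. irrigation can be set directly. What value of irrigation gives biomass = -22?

Substituting into the N_uptake equation gives N_uptake = -2*irrigation - 31.
This gives biomass = -4*irrigation - 42.
Solve -4*irrigation - 42 = -22: irrigation = (-22 + 42) / -4 = -5.

irrigation = -5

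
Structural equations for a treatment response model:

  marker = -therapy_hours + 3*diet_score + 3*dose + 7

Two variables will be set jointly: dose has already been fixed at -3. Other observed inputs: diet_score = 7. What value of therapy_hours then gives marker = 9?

With dose held at -3:
Substituting into the marker equation gives marker = -therapy_hours + 19.
Solve -therapy_hours + 19 = 9: therapy_hours = (9 - 19) / -1 = 10.

therapy_hours = 10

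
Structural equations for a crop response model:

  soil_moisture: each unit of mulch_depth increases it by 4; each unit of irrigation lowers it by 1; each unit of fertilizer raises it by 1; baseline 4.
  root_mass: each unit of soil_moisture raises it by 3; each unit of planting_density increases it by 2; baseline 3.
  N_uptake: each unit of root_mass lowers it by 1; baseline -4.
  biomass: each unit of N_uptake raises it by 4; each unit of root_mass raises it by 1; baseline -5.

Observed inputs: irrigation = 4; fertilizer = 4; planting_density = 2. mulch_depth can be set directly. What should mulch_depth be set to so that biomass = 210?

mulch_depth = -8

Substituting into the soil_moisture equation gives soil_moisture = 4*mulch_depth + 4.
Substituting into the root_mass equation gives root_mass = 12*mulch_depth + 19.
Substituting into the N_uptake equation gives N_uptake = -12*mulch_depth - 23.
So biomass = -36*mulch_depth - 78.
Solve -36*mulch_depth - 78 = 210: mulch_depth = (210 + 78) / -36 = -8.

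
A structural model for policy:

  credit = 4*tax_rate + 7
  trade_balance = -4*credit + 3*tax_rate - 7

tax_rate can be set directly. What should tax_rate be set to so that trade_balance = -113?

Substituting into the trade_balance equation gives trade_balance = -13*tax_rate - 35.
Solve -13*tax_rate - 35 = -113: tax_rate = (-113 + 35) / -13 = 6.

tax_rate = 6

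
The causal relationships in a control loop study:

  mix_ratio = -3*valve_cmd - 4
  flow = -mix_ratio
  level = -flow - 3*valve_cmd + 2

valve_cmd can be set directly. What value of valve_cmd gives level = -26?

valve_cmd = 4

Substituting into the flow equation gives flow = 3*valve_cmd + 4.
level becomes -6*valve_cmd - 2.
Solve -6*valve_cmd - 2 = -26: valve_cmd = (-26 + 2) / -6 = 4.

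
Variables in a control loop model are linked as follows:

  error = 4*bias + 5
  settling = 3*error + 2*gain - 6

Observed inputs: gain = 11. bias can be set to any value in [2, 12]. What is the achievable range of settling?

Substituting into the settling equation gives settling = 12*bias + 31.
Linear in bias, so extremes are at the endpoints: bias = 2 gives settling = 55; bias = 12 gives settling = 175.

55 to 175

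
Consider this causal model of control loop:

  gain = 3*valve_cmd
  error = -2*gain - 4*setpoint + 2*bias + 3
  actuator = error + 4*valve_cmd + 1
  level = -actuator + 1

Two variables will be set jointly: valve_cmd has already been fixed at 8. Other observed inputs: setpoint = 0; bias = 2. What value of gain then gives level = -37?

With valve_cmd held at 8:
Intervening on gain fixes its value directly, overriding its dependence on valve_cmd.
Substituting into the error equation gives error = -2*gain + 7.
Substituting into the actuator equation gives actuator = -2*gain + 40.
Substituting into the level equation gives level = 2*gain - 39.
Solve 2*gain - 39 = -37: gain = (-37 + 39) / 2 = 1.

gain = 1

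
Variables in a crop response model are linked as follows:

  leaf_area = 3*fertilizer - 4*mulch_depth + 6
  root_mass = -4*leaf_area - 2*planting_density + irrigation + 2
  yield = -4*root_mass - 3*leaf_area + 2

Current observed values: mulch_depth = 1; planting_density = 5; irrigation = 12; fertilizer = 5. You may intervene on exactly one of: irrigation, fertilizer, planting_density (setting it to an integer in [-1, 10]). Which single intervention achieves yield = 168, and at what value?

set fertilizer = 4

Intervening on irrigation: yield = -4*irrigation + 255. Reaching 168 requires irrigation = 87/4, not an integer.
Intervening on fertilizer: with other inputs at their observed values, yield = 39*fertilizer + 12. Solving for 168 gives fertilizer = 4, within [-1, 10].
Intervening on planting_density: yield = 8*planting_density + 167. Reaching 168 requires planting_density = 1/8, not an integer.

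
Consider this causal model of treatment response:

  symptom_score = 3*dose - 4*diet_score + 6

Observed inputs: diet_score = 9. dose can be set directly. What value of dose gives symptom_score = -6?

dose = 8

Substituting into the symptom_score equation gives symptom_score = 3*dose - 30.
Solve 3*dose - 30 = -6: dose = (-6 + 30) / 3 = 8.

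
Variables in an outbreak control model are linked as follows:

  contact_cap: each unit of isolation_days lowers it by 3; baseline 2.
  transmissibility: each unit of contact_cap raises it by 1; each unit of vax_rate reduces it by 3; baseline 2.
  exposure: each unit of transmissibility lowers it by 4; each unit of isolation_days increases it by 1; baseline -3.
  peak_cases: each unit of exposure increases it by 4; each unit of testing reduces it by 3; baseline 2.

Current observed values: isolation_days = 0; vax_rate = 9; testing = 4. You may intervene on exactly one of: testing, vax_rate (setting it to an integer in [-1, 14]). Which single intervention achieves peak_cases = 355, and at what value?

Intervening on testing: with other inputs at their observed values, peak_cases = -3*testing + 358. Solving for 355 gives testing = 1, within [-1, 14].
Intervening on vax_rate: peak_cases = 48*vax_rate - 86. Reaching 355 requires vax_rate = 147/16, not an integer.

set testing = 1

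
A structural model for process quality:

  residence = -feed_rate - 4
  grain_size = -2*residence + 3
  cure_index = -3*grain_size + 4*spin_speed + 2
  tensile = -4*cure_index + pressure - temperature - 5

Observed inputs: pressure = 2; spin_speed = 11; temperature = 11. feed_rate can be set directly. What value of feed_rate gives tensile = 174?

Substituting into the grain_size equation gives grain_size = 2*feed_rate + 11.
So cure_index = -6*feed_rate + 13.
Substituting into the tensile equation gives tensile = 24*feed_rate - 66.
Solve 24*feed_rate - 66 = 174: feed_rate = (174 + 66) / 24 = 10.

feed_rate = 10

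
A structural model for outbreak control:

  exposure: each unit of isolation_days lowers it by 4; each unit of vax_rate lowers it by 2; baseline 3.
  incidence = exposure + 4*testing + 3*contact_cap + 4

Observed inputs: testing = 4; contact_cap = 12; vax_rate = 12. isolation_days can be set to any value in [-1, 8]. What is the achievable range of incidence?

3 to 39

Substituting into the exposure equation gives exposure = -4*isolation_days - 21.
Substituting into the incidence equation gives incidence = -4*isolation_days + 35.
Linear in isolation_days, so extremes are at the endpoints: isolation_days = -1 gives incidence = 39; isolation_days = 8 gives incidence = 3.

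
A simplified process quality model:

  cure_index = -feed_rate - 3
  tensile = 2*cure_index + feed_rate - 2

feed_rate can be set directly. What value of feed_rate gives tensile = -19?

Substituting into the tensile equation gives tensile = -feed_rate - 8.
Solve -feed_rate - 8 = -19: feed_rate = (-19 + 8) / -1 = 11.

feed_rate = 11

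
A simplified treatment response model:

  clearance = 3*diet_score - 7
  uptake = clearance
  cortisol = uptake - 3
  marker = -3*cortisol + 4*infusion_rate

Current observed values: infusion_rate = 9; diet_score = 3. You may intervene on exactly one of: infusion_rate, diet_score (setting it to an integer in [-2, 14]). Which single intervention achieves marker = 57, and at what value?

set diet_score = 1

Intervening on infusion_rate: marker = 4*infusion_rate + 3. Reaching 57 requires infusion_rate = 27/2, not an integer.
Intervening on diet_score: with other inputs at their observed values, marker = -9*diet_score + 66. Solving for 57 gives diet_score = 1, within [-2, 14].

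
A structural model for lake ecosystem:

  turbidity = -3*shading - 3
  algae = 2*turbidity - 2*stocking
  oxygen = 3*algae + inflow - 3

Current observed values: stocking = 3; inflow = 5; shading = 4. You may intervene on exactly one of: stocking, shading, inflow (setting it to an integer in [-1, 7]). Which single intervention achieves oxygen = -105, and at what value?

Intervening on stocking: oxygen = -6*stocking - 88. Reaching -105 requires stocking = 17/6, not an integer.
Intervening on shading: oxygen = -18*shading - 34. Reaching -105 requires shading = 71/18, not an integer.
Intervening on inflow: with other inputs at their observed values, oxygen = inflow - 111. Solving for -105 gives inflow = 6, within [-1, 7].

set inflow = 6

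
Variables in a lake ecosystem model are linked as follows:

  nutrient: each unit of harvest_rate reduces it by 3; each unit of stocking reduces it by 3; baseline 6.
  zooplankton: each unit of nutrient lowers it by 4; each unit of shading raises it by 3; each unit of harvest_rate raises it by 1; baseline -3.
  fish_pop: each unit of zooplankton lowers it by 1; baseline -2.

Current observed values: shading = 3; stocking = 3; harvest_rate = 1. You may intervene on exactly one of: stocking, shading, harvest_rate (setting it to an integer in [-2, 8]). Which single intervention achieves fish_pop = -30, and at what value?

Intervening on stocking: fish_pop = -12*stocking + 3. Reaching -30 requires stocking = 11/4, not an integer.
Intervening on shading: with other inputs at their observed values, fish_pop = -3*shading - 24. Solving for -30 gives shading = 2, within [-2, 8].
Intervening on harvest_rate: fish_pop = -13*harvest_rate - 20. Reaching -30 requires harvest_rate = 10/13, not an integer.

set shading = 2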